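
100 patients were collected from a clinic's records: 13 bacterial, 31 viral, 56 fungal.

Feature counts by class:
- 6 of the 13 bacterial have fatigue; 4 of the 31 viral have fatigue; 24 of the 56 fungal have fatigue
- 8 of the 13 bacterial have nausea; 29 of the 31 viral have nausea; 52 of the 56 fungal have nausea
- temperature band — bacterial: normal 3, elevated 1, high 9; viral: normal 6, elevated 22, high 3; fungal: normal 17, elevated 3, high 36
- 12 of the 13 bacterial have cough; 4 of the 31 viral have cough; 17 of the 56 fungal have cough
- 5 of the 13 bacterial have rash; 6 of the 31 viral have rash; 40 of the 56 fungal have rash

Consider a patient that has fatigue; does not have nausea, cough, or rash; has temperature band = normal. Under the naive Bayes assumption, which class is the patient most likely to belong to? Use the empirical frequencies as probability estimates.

bacterial: (13/100) × (6/13) × (5/13) × (3/13) × (1/13) × (8/13) ≈ 0.000252092
viral: (31/100) × (4/31) × (2/31) × (6/31) × (27/31) × (25/31) ≈ 0.000350831
fungal: (56/100) × (24/56) × (4/56) × (17/56) × (39/56) × (16/56) ≈ 0.00103551
Highest score → fungal.

fungal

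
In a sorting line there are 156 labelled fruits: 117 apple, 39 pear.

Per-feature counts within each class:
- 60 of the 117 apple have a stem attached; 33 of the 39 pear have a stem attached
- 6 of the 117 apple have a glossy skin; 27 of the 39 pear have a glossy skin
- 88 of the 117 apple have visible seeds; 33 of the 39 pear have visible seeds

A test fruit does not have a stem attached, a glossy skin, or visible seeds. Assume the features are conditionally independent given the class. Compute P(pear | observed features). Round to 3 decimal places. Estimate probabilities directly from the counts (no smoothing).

apple: (117/156) × (57/117) × (111/117) × (29/117) ≈ 0.085921
pear: (39/156) × (6/39) × (12/39) × (6/39) ≈ 0.00182066
P(pear | x) = 0.00182066 / 0.08774166 ≈ 0.021

0.021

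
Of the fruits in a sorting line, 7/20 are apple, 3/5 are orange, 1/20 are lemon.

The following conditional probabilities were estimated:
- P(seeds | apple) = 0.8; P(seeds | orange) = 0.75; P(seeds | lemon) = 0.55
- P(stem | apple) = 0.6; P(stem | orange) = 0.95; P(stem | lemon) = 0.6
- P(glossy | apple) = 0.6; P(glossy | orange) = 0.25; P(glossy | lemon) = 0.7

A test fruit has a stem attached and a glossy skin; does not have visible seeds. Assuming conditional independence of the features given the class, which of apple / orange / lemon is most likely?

apple: 0.35 × (1−0.8) × 0.6 × 0.6 = 0.0252
orange: 0.6 × (1−0.75) × 0.95 × 0.25 = 0.035625
lemon: 0.05 × (1−0.55) × 0.6 × 0.7 = 0.00945
Highest score → orange.

orange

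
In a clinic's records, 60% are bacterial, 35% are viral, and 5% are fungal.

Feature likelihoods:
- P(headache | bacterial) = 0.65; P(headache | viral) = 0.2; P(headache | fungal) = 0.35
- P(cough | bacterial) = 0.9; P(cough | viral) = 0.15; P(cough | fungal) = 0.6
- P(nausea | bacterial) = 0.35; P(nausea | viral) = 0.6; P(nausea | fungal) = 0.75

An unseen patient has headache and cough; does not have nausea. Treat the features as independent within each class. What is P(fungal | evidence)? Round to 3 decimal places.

0.011

bacterial: 0.6 × 0.65 × 0.9 × (1−0.35) = 0.22815
viral: 0.35 × 0.2 × 0.15 × (1−0.6) = 0.0042
fungal: 0.05 × 0.35 × 0.6 × (1−0.75) = 0.002625
P(fungal | x) = 0.002625 / 0.234975 ≈ 0.011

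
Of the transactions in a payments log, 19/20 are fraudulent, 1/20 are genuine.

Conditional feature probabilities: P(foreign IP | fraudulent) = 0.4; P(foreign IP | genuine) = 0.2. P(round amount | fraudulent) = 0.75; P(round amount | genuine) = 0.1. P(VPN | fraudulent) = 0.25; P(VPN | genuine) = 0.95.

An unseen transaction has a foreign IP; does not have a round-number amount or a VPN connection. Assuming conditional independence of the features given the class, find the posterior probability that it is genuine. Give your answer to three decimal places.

fraudulent: 0.95 × 0.4 × (1−0.75) × (1−0.25) = 0.07125
genuine: 0.05 × 0.2 × (1−0.1) × (1−0.95) = 0.00045
P(genuine | x) = 0.00045 / 0.0717 ≈ 0.006

0.006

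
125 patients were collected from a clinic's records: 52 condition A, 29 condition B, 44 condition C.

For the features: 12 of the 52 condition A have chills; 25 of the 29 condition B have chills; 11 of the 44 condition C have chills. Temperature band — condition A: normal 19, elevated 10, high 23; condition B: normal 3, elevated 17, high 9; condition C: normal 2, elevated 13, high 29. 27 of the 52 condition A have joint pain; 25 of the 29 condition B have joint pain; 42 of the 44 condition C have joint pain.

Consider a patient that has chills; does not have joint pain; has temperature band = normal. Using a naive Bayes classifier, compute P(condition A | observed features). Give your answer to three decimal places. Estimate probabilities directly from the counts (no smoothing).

condition A: (52/125) × (12/52) × (19/52) × (25/52) ≈ 0.0168639
condition B: (29/125) × (25/29) × (3/29) × (4/29) ≈ 0.00285375
condition C: (44/125) × (11/44) × (2/44) × (2/44) ≈ 0.000181818
P(condition A | x) = 0.0168639 / 0.019899468 ≈ 0.847

0.847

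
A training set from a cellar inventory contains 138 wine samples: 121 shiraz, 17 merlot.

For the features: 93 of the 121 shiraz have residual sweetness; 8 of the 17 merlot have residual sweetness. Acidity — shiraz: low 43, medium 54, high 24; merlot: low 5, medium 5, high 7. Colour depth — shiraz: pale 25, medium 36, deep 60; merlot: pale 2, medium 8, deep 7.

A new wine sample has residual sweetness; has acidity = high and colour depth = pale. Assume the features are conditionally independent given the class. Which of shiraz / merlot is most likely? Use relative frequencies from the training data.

shiraz: (121/138) × (93/121) × (24/121) × (25/121) ≈ 0.0276175
merlot: (17/138) × (8/17) × (7/17) × (2/17) ≈ 0.00280828
Highest score → shiraz.

shiraz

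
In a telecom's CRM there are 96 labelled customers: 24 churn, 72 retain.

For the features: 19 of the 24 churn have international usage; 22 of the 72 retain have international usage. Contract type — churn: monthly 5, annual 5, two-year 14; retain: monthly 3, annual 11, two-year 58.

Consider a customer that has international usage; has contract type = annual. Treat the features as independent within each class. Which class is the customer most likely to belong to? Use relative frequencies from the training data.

churn

churn: (24/96) × (19/24) × (5/24) ≈ 0.0412326
retain: (72/96) × (22/72) × (11/72) ≈ 0.0350116
Highest score → churn.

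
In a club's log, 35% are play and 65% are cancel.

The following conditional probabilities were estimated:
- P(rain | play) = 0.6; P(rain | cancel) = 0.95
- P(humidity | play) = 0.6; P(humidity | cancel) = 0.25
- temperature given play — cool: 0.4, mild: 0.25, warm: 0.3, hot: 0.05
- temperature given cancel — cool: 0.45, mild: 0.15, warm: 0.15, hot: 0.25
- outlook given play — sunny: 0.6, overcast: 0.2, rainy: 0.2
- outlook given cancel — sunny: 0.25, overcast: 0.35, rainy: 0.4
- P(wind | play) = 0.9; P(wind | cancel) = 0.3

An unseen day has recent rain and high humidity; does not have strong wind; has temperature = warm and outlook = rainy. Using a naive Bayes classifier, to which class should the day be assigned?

play: 0.35 × 0.6 × 0.6 × 0.3 × 0.2 × (1−0.9) = 0.000756
cancel: 0.65 × 0.95 × 0.25 × 0.15 × 0.4 × (1−0.3) = 0.00648375
Highest score → cancel.

cancel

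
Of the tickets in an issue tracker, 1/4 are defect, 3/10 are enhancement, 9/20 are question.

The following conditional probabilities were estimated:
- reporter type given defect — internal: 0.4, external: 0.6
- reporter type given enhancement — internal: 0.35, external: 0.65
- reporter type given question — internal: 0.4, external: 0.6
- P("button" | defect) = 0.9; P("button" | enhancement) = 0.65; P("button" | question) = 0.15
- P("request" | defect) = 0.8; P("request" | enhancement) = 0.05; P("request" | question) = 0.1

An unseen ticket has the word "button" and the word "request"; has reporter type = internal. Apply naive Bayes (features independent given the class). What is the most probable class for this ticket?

defect

defect: 0.25 × 0.4 × 0.9 × 0.8 = 0.072
enhancement: 0.3 × 0.35 × 0.65 × 0.05 = 0.0034125
question: 0.45 × 0.4 × 0.15 × 0.1 = 0.0027
Highest score → defect.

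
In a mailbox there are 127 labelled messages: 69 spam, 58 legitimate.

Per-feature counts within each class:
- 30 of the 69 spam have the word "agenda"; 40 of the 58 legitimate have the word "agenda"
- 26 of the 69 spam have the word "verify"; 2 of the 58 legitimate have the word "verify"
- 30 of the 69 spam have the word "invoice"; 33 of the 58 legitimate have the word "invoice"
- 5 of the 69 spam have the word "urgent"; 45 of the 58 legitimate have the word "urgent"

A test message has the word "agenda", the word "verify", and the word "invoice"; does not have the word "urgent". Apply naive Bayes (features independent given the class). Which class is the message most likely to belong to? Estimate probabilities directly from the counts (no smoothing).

spam

spam: (69/127) × (30/69) × (26/69) × (30/69) × (64/69) ≈ 0.0358959
legitimate: (58/127) × (40/58) × (2/58) × (33/58) × (13/58) ≈ 0.00138503
Highest score → spam.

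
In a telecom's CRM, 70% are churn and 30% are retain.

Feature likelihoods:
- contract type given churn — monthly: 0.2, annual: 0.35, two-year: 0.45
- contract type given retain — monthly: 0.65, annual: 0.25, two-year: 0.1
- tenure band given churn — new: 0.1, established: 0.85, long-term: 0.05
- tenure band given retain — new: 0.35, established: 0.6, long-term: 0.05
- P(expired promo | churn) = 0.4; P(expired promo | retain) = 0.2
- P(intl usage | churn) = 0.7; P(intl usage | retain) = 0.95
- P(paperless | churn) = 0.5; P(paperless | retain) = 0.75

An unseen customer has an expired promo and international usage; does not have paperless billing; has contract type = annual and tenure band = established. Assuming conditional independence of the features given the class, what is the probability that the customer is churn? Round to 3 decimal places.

0.932

churn: 0.7 × 0.35 × 0.85 × 0.4 × 0.7 × (1−0.5) = 0.029155
retain: 0.3 × 0.25 × 0.6 × 0.2 × 0.95 × (1−0.75) = 0.0021375
P(churn | x) = 0.029155 / 0.0312925 ≈ 0.932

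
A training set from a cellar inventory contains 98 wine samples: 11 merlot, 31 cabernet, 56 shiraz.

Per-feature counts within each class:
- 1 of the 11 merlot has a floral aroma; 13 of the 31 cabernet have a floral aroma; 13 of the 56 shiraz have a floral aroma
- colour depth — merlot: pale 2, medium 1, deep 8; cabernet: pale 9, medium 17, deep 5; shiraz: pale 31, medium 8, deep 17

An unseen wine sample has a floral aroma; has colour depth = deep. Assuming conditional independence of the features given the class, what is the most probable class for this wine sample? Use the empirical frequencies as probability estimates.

shiraz

merlot: (11/98) × (1/11) × (8/11) ≈ 0.00742115
cabernet: (31/98) × (13/31) × (5/31) ≈ 0.0213957
shiraz: (56/98) × (13/56) × (17/56) ≈ 0.0402697
Highest score → shiraz.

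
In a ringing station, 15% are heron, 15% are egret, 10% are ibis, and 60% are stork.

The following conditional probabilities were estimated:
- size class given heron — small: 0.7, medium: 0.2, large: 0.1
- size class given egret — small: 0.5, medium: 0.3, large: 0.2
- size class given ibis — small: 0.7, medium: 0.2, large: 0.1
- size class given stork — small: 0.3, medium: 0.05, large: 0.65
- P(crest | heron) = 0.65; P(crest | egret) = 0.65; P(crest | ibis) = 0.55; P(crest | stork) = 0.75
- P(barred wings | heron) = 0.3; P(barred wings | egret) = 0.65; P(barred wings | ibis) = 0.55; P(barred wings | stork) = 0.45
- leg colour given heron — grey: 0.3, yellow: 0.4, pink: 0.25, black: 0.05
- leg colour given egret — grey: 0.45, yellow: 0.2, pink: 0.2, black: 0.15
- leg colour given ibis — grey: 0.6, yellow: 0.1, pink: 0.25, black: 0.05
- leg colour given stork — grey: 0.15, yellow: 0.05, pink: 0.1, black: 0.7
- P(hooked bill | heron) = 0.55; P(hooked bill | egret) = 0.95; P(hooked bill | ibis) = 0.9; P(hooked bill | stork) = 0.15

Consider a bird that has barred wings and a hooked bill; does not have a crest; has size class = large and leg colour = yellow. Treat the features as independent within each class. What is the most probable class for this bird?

egret

heron: 0.15 × 0.1 × (1−0.65) × 0.3 × 0.4 × 0.55 = 0.0003465
egret: 0.15 × 0.2 × (1−0.65) × 0.65 × 0.2 × 0.95 = 0.00129675
ibis: 0.1 × 0.1 × (1−0.55) × 0.55 × 0.1 × 0.9 = 0.00022275
stork: 0.6 × 0.65 × (1−0.75) × 0.45 × 0.05 × 0.15 = 0.0003290625
Highest score → egret.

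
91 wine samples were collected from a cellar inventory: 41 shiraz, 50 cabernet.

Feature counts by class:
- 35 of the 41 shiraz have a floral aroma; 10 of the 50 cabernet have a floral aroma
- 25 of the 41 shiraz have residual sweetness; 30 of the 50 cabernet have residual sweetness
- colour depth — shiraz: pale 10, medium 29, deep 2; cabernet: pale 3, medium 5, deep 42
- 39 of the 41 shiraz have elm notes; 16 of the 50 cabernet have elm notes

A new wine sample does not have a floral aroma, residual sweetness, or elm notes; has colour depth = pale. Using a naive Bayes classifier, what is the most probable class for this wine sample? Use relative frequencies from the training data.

cabernet

shiraz: (41/91) × (6/41) × (16/41) × (10/41) × (2/41) ≈ 0.000306132
cabernet: (50/91) × (40/50) × (20/50) × (3/50) × (34/50) ≈ 0.00717363
Highest score → cabernet.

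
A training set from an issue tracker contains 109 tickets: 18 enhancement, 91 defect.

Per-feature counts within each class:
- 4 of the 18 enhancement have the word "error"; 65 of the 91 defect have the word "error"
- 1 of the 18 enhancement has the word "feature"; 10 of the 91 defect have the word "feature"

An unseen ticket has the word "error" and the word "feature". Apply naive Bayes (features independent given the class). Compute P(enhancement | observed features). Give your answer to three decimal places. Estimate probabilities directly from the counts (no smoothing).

0.030

enhancement: (18/109) × (4/18) × (1/18) ≈ 0.00203874
defect: (91/109) × (65/91) × (10/91) ≈ 0.0655308
P(enhancement | x) = 0.00203874 / 0.06756954 ≈ 0.030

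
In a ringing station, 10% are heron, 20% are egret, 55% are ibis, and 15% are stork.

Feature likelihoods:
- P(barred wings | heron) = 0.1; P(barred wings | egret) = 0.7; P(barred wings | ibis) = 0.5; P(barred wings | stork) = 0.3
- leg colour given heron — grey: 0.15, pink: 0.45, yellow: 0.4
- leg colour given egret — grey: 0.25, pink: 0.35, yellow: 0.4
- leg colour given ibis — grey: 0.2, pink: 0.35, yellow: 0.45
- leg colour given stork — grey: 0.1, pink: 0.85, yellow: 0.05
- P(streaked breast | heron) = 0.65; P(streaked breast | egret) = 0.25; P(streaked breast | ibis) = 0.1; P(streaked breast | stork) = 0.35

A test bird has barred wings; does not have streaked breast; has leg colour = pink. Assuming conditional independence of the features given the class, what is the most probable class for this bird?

heron: 0.1 × 0.1 × 0.45 × (1−0.65) = 0.001575
egret: 0.2 × 0.7 × 0.35 × (1−0.25) = 0.03675
ibis: 0.55 × 0.5 × 0.35 × (1−0.1) = 0.086625
stork: 0.15 × 0.3 × 0.85 × (1−0.35) = 0.0248625
Highest score → ibis.

ibis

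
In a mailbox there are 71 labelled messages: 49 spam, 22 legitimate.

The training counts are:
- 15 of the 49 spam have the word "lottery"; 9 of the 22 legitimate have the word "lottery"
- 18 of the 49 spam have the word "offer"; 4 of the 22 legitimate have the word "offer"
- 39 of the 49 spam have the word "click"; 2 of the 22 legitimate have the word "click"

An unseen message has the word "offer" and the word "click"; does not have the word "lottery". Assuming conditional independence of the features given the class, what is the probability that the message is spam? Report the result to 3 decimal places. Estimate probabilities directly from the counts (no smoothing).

spam: (49/71) × (34/49) × (18/49) × (39/49) ≈ 0.140012
legitimate: (22/71) × (13/22) × (4/22) × (2/22) ≈ 0.00302642
P(spam | x) = 0.140012 / 0.14303842 ≈ 0.979

0.979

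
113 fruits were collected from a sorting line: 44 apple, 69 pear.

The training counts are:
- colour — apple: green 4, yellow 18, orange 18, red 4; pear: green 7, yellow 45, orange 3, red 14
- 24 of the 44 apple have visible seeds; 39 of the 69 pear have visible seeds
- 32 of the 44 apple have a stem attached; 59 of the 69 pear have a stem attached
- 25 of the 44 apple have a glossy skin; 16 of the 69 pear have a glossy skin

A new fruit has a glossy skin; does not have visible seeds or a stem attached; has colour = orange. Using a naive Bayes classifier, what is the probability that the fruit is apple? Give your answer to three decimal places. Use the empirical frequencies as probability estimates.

apple: (44/113) × (18/44) × (20/44) × (12/44) × (25/44) ≈ 0.0112199
pear: (69/113) × (3/69) × (30/69) × (10/69) × (16/69) ≈ 0.000387915
P(apple | x) = 0.0112199 / 0.011607815 ≈ 0.967

0.967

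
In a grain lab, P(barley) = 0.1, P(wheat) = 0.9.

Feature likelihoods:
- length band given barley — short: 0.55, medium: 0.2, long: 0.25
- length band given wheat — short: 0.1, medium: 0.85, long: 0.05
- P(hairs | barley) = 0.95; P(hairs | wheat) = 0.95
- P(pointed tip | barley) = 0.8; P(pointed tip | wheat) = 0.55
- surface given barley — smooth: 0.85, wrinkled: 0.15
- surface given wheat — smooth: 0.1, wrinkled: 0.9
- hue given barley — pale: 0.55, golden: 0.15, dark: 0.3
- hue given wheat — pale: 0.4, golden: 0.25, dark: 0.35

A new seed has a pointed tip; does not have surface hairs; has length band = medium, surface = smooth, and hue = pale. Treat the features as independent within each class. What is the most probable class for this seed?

wheat

barley: 0.1 × 0.2 × (1−0.95) × 0.8 × 0.85 × 0.55 = 0.000374
wheat: 0.9 × 0.85 × (1−0.95) × 0.55 × 0.1 × 0.4 = 0.0008415
Highest score → wheat.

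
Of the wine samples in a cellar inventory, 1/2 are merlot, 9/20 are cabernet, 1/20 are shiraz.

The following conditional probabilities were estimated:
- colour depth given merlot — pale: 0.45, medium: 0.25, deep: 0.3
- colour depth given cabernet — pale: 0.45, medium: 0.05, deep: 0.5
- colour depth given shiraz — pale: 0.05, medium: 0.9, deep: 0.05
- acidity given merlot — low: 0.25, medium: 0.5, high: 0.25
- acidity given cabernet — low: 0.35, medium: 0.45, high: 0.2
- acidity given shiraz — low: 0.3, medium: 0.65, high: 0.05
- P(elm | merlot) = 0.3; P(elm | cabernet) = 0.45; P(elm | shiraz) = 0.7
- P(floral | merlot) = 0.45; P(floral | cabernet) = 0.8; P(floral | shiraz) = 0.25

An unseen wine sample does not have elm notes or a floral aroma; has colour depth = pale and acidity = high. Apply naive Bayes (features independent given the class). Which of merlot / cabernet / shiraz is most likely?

merlot: 0.5 × 0.45 × 0.25 × (1−0.3) × (1−0.45) = 0.02165625
cabernet: 0.45 × 0.45 × 0.2 × (1−0.45) × (1−0.8) = 0.004455
shiraz: 0.05 × 0.05 × 0.05 × (1−0.7) × (1−0.25) = 0.000028125
Highest score → merlot.

merlot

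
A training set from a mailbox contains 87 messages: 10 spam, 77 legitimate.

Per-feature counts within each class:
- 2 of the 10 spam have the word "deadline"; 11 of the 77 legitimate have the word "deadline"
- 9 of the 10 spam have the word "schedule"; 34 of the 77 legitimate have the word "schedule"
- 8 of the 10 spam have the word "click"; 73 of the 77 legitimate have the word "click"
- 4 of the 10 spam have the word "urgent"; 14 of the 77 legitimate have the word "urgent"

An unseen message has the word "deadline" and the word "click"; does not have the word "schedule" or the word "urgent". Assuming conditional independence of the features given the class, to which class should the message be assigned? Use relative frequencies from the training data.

legitimate

spam: (10/87) × (2/10) × (1/10) × (8/10) × (6/10) ≈ 0.00110345
legitimate: (77/87) × (11/77) × (43/77) × (73/77) × (63/77) ≈ 0.0547688
Highest score → legitimate.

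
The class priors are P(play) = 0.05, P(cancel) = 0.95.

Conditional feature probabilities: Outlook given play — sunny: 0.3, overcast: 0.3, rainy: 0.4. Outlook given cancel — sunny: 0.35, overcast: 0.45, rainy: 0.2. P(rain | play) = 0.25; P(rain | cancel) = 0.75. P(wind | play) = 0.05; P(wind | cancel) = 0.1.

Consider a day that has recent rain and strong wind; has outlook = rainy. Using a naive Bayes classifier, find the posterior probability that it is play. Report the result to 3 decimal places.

0.017

play: 0.05 × 0.4 × 0.25 × 0.05 = 0.00025
cancel: 0.95 × 0.2 × 0.75 × 0.1 = 0.01425
P(play | x) = 0.00025 / 0.0145 ≈ 0.017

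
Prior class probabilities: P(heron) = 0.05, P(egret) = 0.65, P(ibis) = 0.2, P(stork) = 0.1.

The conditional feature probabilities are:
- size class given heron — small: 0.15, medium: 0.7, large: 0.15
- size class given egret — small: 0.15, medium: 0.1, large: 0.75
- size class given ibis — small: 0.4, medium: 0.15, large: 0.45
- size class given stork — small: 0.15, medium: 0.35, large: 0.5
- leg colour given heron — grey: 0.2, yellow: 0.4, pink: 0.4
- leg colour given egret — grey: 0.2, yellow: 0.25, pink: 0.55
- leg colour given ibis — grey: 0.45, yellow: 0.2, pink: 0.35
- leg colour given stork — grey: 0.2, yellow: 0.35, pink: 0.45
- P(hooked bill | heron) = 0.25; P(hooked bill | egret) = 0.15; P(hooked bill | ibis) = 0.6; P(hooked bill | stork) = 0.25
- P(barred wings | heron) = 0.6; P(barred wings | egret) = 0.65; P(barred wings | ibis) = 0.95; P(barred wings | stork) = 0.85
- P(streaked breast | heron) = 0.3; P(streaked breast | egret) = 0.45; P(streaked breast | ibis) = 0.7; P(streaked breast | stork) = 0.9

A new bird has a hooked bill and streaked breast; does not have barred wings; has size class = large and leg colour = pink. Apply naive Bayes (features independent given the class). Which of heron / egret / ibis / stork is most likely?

heron: 0.05 × 0.15 × 0.4 × 0.25 × (1−0.6) × 0.3 = 0.00009
egret: 0.65 × 0.75 × 0.55 × 0.15 × (1−0.65) × 0.45 = 0.006334453125
ibis: 0.2 × 0.45 × 0.35 × 0.6 × (1−0.95) × 0.7 = 0.0006615
stork: 0.1 × 0.5 × 0.45 × 0.25 × (1−0.85) × 0.9 = 0.000759375
Highest score → egret.

egret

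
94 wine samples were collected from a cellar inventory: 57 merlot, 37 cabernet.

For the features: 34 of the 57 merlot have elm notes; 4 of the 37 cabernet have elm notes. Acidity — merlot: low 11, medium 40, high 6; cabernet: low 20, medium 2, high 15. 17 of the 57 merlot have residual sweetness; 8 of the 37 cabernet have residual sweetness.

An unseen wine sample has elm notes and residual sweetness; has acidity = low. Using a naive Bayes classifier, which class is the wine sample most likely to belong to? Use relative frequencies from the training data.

merlot

merlot: (57/94) × (34/57) × (11/57) × (17/57) ≈ 0.0208182
cabernet: (37/94) × (4/37) × (20/37) × (8/37) ≈ 0.00497335
Highest score → merlot.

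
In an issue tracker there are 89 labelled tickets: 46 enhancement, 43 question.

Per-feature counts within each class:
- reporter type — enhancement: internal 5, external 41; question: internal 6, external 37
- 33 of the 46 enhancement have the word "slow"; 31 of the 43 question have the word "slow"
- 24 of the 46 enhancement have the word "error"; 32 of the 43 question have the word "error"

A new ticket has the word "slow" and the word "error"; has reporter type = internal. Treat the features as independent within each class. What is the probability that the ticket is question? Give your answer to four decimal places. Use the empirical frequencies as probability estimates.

enhancement: (46/89) × (5/46) × (33/46) × (24/46) ≈ 0.0210276
question: (43/89) × (6/43) × (31/43) × (32/43) ≈ 0.036169
P(question | x) = 0.036169 / 0.0571966 ≈ 0.6324

0.6324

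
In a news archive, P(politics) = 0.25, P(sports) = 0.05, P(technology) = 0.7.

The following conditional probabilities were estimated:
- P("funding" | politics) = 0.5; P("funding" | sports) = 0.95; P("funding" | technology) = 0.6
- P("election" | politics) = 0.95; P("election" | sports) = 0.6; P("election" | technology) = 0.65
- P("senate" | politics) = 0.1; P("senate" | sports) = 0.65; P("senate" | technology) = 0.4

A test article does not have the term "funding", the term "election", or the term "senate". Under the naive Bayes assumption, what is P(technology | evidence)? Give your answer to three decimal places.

politics: 0.25 × (1−0.5) × (1−0.95) × (1−0.1) = 0.005625
sports: 0.05 × (1−0.95) × (1−0.6) × (1−0.65) = 0.00035
technology: 0.7 × (1−0.6) × (1−0.65) × (1−0.4) = 0.0588
P(technology | x) = 0.0588 / 0.064775 ≈ 0.908

0.908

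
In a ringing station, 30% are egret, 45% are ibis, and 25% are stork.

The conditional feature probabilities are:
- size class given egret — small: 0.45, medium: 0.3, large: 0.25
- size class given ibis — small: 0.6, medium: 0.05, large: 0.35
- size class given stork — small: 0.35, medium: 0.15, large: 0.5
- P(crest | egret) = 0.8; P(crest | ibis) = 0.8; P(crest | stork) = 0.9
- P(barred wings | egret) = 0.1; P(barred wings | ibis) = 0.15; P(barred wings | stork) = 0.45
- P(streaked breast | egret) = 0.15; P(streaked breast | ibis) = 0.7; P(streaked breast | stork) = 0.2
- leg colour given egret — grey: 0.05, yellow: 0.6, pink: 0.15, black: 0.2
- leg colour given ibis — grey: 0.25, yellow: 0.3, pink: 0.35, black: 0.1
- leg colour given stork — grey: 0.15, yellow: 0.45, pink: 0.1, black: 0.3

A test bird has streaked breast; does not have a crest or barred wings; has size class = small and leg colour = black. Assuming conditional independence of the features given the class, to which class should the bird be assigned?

ibis

egret: 0.3 × 0.45 × (1−0.8) × (1−0.1) × 0.15 × 0.2 = 0.000729
ibis: 0.45 × 0.6 × (1−0.8) × (1−0.15) × 0.7 × 0.1 = 0.003213
stork: 0.25 × 0.35 × (1−0.9) × (1−0.45) × 0.2 × 0.3 = 0.00028875
Highest score → ibis.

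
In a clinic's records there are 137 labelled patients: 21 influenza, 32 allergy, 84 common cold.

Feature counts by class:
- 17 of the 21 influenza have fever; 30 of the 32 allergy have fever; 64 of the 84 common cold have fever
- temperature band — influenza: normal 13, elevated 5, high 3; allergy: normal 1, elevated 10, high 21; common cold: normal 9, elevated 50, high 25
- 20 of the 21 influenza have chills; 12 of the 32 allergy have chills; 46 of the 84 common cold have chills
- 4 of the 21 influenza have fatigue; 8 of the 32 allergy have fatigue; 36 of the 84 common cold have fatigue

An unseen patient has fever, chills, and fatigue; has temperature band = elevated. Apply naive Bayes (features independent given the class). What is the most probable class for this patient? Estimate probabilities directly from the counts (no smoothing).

common cold

influenza: (21/137) × (17/21) × (5/21) × (20/21) × (4/21) ≈ 0.00535958
allergy: (32/137) × (30/32) × (10/32) × (12/32) × (8/32) ≈ 0.00641537
common cold: (84/137) × (64/84) × (50/84) × (46/84) × (36/84) ≈ 0.0652607
Highest score → common cold.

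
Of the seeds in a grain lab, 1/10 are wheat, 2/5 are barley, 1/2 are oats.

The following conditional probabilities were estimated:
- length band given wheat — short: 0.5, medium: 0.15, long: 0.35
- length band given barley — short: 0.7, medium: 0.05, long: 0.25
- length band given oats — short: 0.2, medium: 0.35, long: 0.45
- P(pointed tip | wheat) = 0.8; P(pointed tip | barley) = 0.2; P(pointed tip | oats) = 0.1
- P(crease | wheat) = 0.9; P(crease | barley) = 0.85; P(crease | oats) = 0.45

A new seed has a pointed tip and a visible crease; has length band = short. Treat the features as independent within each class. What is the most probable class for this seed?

barley

wheat: 0.1 × 0.5 × 0.8 × 0.9 = 0.036
barley: 0.4 × 0.7 × 0.2 × 0.85 = 0.0476
oats: 0.5 × 0.2 × 0.1 × 0.45 = 0.0045
Highest score → barley.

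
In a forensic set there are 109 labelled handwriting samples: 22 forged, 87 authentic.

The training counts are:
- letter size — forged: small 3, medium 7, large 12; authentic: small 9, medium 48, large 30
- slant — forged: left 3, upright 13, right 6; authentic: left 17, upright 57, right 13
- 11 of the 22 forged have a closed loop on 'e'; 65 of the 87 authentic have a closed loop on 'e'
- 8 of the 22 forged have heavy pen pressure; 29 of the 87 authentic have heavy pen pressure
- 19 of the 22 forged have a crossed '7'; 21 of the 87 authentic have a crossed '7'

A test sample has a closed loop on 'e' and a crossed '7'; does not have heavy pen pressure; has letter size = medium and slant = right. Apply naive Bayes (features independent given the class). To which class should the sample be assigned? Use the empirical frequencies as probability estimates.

forged: (22/109) × (7/22) × (6/22) × (11/22) × (14/22) × (19/22) ≈ 0.0048129
authentic: (87/109) × (48/87) × (13/87) × (65/87) × (58/87) × (21/87) ≈ 0.00791119
Highest score → authentic.

authentic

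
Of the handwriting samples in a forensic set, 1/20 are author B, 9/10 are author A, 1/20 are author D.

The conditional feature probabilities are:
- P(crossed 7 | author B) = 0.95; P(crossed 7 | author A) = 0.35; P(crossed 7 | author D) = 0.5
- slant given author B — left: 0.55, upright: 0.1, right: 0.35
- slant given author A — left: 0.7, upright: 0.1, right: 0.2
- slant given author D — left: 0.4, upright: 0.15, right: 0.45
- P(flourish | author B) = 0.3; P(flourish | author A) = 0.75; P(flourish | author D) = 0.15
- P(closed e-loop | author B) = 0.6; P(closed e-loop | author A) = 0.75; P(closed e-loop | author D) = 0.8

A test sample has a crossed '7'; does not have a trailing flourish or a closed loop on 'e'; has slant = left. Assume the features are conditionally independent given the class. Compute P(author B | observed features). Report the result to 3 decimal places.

0.321

author B: 0.05 × 0.95 × 0.55 × (1−0.3) × (1−0.6) = 0.007315
author A: 0.9 × 0.35 × 0.7 × (1−0.75) × (1−0.75) = 0.01378125
author D: 0.05 × 0.5 × 0.4 × (1−0.15) × (1−0.8) = 0.0017
P(author B | x) = 0.007315 / 0.02279625 ≈ 0.321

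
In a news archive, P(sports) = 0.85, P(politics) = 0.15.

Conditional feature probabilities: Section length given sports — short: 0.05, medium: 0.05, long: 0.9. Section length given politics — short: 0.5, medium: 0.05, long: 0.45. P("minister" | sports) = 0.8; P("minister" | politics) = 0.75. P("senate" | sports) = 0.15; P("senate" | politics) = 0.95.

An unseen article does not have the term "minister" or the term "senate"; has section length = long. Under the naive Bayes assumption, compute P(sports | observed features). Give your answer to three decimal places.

sports: 0.85 × 0.9 × (1−0.8) × (1−0.15) = 0.13005
politics: 0.15 × 0.45 × (1−0.75) × (1−0.95) = 0.00084375
P(sports | x) = 0.13005 / 0.13089375 ≈ 0.994

0.994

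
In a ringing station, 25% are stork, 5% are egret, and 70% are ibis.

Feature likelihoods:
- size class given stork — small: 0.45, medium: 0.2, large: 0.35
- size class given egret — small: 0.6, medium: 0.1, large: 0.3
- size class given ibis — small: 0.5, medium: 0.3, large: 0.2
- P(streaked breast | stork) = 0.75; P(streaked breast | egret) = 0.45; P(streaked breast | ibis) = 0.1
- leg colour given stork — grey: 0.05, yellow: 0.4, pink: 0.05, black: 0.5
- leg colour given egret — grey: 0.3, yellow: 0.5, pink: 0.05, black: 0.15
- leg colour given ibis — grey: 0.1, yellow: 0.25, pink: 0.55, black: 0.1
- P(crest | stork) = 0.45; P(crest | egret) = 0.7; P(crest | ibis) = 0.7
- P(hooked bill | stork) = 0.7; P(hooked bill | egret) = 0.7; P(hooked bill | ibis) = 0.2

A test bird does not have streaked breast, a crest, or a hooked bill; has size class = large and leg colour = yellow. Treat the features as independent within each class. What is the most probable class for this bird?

stork: 0.25 × 0.35 × (1−0.75) × 0.4 × (1−0.45) × (1−0.7) = 0.00144375
egret: 0.05 × 0.3 × (1−0.45) × 0.5 × (1−0.7) × (1−0.7) = 0.00037125
ibis: 0.7 × 0.2 × (1−0.1) × 0.25 × (1−0.7) × (1−0.2) = 0.00756
Highest score → ibis.

ibis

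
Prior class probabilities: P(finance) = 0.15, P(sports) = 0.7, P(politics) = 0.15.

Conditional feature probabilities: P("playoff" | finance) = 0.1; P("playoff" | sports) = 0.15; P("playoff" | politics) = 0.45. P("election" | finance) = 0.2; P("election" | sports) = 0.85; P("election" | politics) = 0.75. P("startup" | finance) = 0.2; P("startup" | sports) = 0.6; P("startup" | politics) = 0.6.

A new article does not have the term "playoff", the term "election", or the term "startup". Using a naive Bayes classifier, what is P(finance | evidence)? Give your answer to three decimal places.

0.663

finance: 0.15 × (1−0.1) × (1−0.2) × (1−0.2) = 0.0864
sports: 0.7 × (1−0.15) × (1−0.85) × (1−0.6) = 0.0357
politics: 0.15 × (1−0.45) × (1−0.75) × (1−0.6) = 0.00825
P(finance | x) = 0.0864 / 0.13035 ≈ 0.663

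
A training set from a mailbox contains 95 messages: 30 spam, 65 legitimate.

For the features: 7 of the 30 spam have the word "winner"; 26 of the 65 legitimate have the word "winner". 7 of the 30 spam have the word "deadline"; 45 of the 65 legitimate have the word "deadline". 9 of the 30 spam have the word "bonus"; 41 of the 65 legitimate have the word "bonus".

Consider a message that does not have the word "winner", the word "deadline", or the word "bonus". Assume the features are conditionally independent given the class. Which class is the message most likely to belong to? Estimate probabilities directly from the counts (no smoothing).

spam

spam: (30/95) × (23/30) × (23/30) × (21/30) ≈ 0.12993
legitimate: (65/95) × (39/65) × (20/65) × (24/65) ≈ 0.0466397
Highest score → spam.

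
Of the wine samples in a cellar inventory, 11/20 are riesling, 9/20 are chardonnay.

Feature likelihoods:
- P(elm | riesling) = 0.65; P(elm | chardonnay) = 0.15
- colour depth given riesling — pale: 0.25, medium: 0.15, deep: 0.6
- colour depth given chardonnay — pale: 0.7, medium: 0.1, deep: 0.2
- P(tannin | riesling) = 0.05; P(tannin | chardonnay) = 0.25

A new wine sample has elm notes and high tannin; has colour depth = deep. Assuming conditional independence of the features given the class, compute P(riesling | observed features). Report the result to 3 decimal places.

riesling: 0.55 × 0.65 × 0.6 × 0.05 = 0.010725
chardonnay: 0.45 × 0.15 × 0.2 × 0.25 = 0.003375
P(riesling | x) = 0.010725 / 0.0141 ≈ 0.761

0.761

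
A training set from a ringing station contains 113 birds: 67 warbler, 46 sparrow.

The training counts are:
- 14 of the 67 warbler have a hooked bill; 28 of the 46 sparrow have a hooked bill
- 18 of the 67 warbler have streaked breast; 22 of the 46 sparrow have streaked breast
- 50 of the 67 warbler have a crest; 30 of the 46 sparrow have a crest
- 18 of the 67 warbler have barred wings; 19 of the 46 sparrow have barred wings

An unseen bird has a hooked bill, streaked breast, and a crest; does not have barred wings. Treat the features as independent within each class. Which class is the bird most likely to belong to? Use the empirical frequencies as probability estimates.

sparrow

warbler: (67/113) × (14/67) × (18/67) × (50/67) × (49/67) ≈ 0.0181662
sparrow: (46/113) × (28/46) × (22/46) × (30/46) × (27/46) ≈ 0.0453643
Highest score → sparrow.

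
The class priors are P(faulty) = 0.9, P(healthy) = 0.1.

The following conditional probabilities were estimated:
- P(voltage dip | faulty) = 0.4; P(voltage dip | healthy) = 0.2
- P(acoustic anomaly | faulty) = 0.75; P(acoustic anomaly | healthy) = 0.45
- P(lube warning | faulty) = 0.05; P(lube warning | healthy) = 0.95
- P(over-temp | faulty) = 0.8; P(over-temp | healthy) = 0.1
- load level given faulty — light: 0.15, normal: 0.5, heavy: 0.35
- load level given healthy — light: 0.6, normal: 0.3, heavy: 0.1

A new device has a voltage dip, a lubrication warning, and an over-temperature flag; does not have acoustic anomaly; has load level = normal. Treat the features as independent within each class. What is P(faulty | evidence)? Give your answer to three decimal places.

0.852

faulty: 0.9 × 0.4 × (1−0.75) × 0.05 × 0.8 × 0.5 = 0.0018
healthy: 0.1 × 0.2 × (1−0.45) × 0.95 × 0.1 × 0.3 = 0.0003135
P(faulty | x) = 0.0018 / 0.0021135 ≈ 0.852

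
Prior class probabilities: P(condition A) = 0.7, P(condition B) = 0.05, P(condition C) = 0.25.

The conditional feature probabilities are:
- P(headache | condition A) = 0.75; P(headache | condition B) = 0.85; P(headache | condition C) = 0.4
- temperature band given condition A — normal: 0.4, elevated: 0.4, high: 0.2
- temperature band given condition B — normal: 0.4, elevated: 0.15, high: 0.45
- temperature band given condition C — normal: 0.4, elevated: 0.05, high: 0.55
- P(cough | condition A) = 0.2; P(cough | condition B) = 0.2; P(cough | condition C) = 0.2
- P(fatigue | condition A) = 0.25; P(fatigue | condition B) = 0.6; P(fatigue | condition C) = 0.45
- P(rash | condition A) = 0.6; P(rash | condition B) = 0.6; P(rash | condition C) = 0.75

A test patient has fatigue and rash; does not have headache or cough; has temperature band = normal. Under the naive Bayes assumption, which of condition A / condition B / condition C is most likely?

condition A: 0.7 × (1−0.75) × 0.4 × (1−0.2) × 0.25 × 0.6 = 0.0084
condition B: 0.05 × (1−0.85) × 0.4 × (1−0.2) × 0.6 × 0.6 = 0.000864
condition C: 0.25 × (1−0.4) × 0.4 × (1−0.2) × 0.45 × 0.75 = 0.0162
Highest score → condition C.

condition C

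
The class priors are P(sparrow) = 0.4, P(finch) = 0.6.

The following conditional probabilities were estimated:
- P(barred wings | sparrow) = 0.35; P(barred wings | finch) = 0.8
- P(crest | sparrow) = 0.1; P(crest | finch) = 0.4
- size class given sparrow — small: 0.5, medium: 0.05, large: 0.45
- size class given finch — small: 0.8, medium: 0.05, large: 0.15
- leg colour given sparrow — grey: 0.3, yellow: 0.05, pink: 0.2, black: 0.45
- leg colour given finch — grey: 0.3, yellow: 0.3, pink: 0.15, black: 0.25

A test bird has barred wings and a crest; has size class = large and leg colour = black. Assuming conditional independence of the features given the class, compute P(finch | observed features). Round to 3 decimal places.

0.717

sparrow: 0.4 × 0.35 × 0.1 × 0.45 × 0.45 = 0.002835
finch: 0.6 × 0.8 × 0.4 × 0.15 × 0.25 = 0.0072
P(finch | x) = 0.0072 / 0.010035 ≈ 0.717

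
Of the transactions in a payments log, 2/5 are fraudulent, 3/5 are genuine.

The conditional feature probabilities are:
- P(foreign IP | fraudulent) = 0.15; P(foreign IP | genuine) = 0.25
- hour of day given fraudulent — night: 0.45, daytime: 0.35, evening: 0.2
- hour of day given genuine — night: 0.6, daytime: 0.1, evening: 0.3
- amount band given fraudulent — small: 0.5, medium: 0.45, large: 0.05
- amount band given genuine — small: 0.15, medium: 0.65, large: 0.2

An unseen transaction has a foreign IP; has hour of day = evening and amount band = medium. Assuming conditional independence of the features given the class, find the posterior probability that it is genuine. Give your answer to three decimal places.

fraudulent: 0.4 × 0.15 × 0.2 × 0.45 = 0.0054
genuine: 0.6 × 0.25 × 0.3 × 0.65 = 0.02925
P(genuine | x) = 0.02925 / 0.03465 ≈ 0.844

0.844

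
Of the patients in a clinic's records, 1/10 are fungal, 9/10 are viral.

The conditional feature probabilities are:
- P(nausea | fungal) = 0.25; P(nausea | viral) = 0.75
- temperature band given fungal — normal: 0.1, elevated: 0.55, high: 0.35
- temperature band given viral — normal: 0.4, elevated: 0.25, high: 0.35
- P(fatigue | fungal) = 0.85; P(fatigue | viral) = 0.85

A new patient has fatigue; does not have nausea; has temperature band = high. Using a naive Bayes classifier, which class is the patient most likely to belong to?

fungal: 0.1 × (1−0.25) × 0.35 × 0.85 = 0.0223125
viral: 0.9 × (1−0.75) × 0.35 × 0.85 = 0.0669375
Highest score → viral.

viral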